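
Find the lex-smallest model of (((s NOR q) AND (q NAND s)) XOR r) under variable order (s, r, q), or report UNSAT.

s=0, r=0, q=0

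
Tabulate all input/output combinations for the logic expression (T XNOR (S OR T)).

S | T | Output
--------------
0 | 0 | 1
0 | 1 | 1
1 | 0 | 0
1 | 1 | 1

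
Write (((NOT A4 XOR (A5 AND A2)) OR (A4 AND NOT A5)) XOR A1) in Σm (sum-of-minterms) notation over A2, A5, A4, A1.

Σm(0, 2, 4, 7, 8, 10, 13, 14) = (NOT A2 AND NOT A5 AND NOT A4 AND NOT A1) OR (NOT A2 AND NOT A5 AND A4 AND NOT A1) OR (NOT A2 AND A5 AND NOT A4 AND NOT A1) OR (NOT A2 AND A5 AND A4 AND A1) OR (A2 AND NOT A5 AND NOT A4 AND NOT A1) OR (A2 AND NOT A5 AND A4 AND NOT A1) OR (A2 AND A5 AND NOT A4 AND A1) OR (A2 AND A5 AND A4 AND NOT A1)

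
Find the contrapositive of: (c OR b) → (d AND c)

Contrapositive: NOT (d AND c) → NOT (c OR b)
Note: A statement and its contrapositive are logically equivalent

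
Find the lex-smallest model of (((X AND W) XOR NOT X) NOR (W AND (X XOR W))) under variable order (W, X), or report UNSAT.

W=0, X=1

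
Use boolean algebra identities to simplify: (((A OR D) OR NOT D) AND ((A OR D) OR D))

By distribution ((E OR v) AND (E OR NOT v) = E):
= (A OR D)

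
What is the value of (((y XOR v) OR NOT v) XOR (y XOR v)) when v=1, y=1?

Substituting: (((1 XOR 1) OR NOT 1) XOR (1 XOR 1))
= 0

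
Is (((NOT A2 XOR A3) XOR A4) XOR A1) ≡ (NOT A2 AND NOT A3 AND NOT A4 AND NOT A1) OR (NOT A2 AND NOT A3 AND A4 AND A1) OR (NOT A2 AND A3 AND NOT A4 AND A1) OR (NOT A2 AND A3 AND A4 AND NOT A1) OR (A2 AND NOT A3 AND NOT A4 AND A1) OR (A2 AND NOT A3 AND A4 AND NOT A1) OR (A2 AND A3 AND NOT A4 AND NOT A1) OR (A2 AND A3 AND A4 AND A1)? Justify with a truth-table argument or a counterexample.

Yes, they are equivalent — the two output columns agree on all 16 assignments:
A2 | A3 | A4 | A1 | Expression 1 | Expression 2
-----------------------------------------------
0 | 0 | 0 | 0 | 1 | 1
0 | 0 | 0 | 1 | 0 | 0
0 | 0 | 1 | 0 | 0 | 0
0 | 0 | 1 | 1 | 1 | 1
0 | 1 | 0 | 0 | 0 | 0
0 | 1 | 0 | 1 | 1 | 1
0 | 1 | 1 | 0 | 1 | 1
0 | 1 | 1 | 1 | 0 | 0
1 | 0 | 0 | 0 | 0 | 0
1 | 0 | 0 | 1 | 1 | 1
1 | 0 | 1 | 0 | 1 | 1
1 | 0 | 1 | 1 | 0 | 0
1 | 1 | 0 | 0 | 1 | 1
1 | 1 | 0 | 1 | 0 | 0
1 | 1 | 1 | 0 | 0 | 0
1 | 1 | 1 | 1 | 1 | 1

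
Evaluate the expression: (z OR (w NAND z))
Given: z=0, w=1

Substituting: (0 OR (1 NAND 0))
= 1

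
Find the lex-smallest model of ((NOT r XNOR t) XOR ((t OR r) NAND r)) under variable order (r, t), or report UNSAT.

r=0, t=0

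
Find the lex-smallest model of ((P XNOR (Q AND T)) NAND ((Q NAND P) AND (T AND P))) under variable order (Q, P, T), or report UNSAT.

Q=0, P=0, T=0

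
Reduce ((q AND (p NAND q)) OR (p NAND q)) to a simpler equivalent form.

By absorption (E OR (E AND v) = E):
= (p NAND q)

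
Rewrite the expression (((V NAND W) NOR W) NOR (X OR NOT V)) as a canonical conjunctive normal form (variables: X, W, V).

(X OR W OR V) AND (X OR NOT W OR V) AND (NOT X OR W OR V) AND (NOT X OR W OR NOT V) AND (NOT X OR NOT W OR V) AND (NOT X OR NOT W OR NOT V)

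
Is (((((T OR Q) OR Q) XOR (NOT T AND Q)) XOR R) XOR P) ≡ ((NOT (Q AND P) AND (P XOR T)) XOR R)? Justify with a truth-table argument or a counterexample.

No. Counterexample: with R=0, P=1, T=0, Q=1, Expression 1 = 1 but Expression 2 = 0.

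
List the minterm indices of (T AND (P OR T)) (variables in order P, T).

Σm(1, 3) = (NOT P AND T) OR (P AND T)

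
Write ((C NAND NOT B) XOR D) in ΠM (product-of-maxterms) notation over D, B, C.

ΠM(1, 4, 6, 7) = (D OR B OR NOT C) AND (NOT D OR B OR C) AND (NOT D OR NOT B OR C) AND (NOT D OR NOT B OR NOT C)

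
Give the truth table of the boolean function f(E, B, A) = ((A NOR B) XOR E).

E | B | A | Output
------------------
0 | 0 | 0 | 1
0 | 0 | 1 | 0
0 | 1 | 0 | 0
0 | 1 | 1 | 0
1 | 0 | 0 | 0
1 | 0 | 1 | 1
1 | 1 | 0 | 1
1 | 1 | 1 | 1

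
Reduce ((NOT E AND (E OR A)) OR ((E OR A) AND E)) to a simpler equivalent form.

By distribution ((E AND v) OR (E AND NOT v) = E):
= (E OR A)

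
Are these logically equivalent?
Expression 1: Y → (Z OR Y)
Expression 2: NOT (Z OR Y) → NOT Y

Yes, Contrapositive is always equivalent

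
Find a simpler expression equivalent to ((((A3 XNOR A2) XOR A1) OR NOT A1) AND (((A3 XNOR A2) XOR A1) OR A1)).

By distribution ((E OR v) AND (E OR NOT v) = E):
= ((A3 XNOR A2) XOR A1)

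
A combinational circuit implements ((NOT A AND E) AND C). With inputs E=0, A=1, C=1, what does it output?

Substituting: ((NOT 1 AND 0) AND 1)
= 0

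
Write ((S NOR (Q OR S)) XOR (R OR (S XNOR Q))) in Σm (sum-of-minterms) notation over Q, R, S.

Σm(3, 5, 6, 7) = (NOT Q AND R AND S) OR (Q AND NOT R AND S) OR (Q AND R AND NOT S) OR (Q AND R AND S)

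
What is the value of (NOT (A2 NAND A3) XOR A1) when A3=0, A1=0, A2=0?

Substituting: (NOT (0 NAND 0) XOR 0)
= 0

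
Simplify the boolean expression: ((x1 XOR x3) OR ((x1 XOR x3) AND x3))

By absorption (E OR (E AND v) = E):
= (x1 XOR x3)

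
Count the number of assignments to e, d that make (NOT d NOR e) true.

Satisfying assignments: (0,1)
Count: 1 out of 4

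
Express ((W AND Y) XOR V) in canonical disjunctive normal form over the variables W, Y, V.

(NOT W AND NOT Y AND V) OR (NOT W AND Y AND V) OR (W AND NOT Y AND V) OR (W AND Y AND NOT V)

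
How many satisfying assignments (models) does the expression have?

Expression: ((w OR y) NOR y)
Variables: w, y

Satisfying assignments: (0,0)
Count: 1 out of 4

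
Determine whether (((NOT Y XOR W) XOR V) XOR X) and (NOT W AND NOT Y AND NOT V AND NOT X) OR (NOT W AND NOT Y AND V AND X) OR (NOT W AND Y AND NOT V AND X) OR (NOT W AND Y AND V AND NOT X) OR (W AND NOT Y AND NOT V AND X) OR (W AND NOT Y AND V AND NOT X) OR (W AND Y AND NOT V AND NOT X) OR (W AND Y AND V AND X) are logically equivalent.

Yes, they are equivalent — the two output columns agree on all 16 assignments:
W | Y | V | X | Expression 1 | Expression 2
-------------------------------------------
0 | 0 | 0 | 0 | 1 | 1
0 | 0 | 0 | 1 | 0 | 0
0 | 0 | 1 | 0 | 0 | 0
0 | 0 | 1 | 1 | 1 | 1
0 | 1 | 0 | 0 | 0 | 0
0 | 1 | 0 | 1 | 1 | 1
0 | 1 | 1 | 0 | 1 | 1
0 | 1 | 1 | 1 | 0 | 0
1 | 0 | 0 | 0 | 0 | 0
1 | 0 | 0 | 1 | 1 | 1
1 | 0 | 1 | 0 | 1 | 1
1 | 0 | 1 | 1 | 0 | 0
1 | 1 | 0 | 0 | 1 | 1
1 | 1 | 0 | 1 | 0 | 0
1 | 1 | 1 | 0 | 0 | 0
1 | 1 | 1 | 1 | 1 | 1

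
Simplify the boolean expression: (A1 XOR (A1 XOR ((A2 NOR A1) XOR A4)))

By XOR self-cancellation ((E XOR v) XOR v = E):
= ((A2 NOR A1) XOR A4)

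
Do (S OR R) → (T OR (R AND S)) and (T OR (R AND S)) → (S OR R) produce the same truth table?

No, Converse is not equivalent to original (counterexample: T=0, R=0, S=1)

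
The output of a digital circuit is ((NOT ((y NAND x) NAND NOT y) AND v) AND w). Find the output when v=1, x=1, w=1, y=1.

Substituting: ((NOT ((1 NAND 1) NAND NOT 1) AND 1) AND 1)
= 0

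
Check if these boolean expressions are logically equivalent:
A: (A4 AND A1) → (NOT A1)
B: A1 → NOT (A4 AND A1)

Yes, Contrapositive is always equivalent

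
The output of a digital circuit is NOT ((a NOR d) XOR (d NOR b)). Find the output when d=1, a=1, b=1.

Substituting: NOT ((1 NOR 1) XOR (1 NOR 1))
= 1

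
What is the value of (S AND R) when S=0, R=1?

Substituting: (0 AND 1)
= 0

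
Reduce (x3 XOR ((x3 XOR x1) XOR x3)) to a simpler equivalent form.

By XOR self-cancellation ((E XOR v) XOR v = E):
= (x3 XOR x1)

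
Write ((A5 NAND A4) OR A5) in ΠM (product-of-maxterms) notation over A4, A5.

ΠM() = TRUE (no maxterms)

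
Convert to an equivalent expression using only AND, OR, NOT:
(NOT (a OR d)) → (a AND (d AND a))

(a OR d) OR (a AND (d AND a))
(Implication elimination: A → B = NOT A OR B)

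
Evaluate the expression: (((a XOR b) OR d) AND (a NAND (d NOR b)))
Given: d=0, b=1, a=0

Substituting: (((0 XOR 1) OR 0) AND (0 NAND (0 NOR 1)))
= 1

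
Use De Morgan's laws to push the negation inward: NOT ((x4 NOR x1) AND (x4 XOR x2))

NOT (x4 NOR x1) OR NOT (x4 XOR x2)
De Morgan's: NOT(AND of terms) = OR of negations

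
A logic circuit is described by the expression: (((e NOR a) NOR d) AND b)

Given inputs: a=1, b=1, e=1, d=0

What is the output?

Substituting: (((1 NOR 1) NOR 0) AND 1)
= 1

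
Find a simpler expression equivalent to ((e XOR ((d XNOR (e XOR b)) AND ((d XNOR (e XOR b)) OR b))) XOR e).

By XOR self-cancellation ((E XOR v) XOR v = E) then absorption (E AND (E OR v) = E):
= (d XNOR (e XOR b))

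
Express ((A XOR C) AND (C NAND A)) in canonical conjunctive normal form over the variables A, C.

(A OR C) AND (NOT A OR NOT C)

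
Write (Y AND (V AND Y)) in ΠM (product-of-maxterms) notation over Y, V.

ΠM(0, 1, 2) = (Y OR V) AND (Y OR NOT V) AND (NOT Y OR V)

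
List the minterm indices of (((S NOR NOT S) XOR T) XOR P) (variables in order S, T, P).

Σm(1, 2, 5, 6) = (NOT S AND NOT T AND P) OR (NOT S AND T AND NOT P) OR (S AND NOT T AND P) OR (S AND T AND NOT P)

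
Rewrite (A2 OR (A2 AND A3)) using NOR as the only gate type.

((A2 NOR ((A2 NOR A2) NOR (A3 NOR A3))) NOR (A2 NOR ((A2 NOR A2) NOR (A3 NOR A3))))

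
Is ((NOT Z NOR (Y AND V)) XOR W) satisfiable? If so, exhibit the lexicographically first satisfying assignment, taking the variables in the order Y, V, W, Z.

Y=0, V=0, W=0, Z=1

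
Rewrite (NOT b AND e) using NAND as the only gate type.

(((b NAND b) NAND e) NAND ((b NAND b) NAND e))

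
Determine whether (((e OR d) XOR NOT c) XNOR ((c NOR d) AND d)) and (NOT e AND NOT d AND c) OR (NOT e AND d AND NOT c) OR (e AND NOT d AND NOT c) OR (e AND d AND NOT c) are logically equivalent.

Yes, they are equivalent — the two output columns agree on all 8 assignments:
e | d | c | Expression 1 | Expression 2
---------------------------------------
0 | 0 | 0 | 0 | 0
0 | 0 | 1 | 1 | 1
0 | 1 | 0 | 1 | 1
0 | 1 | 1 | 0 | 0
1 | 0 | 0 | 1 | 1
1 | 0 | 1 | 0 | 0
1 | 1 | 0 | 1 | 1
1 | 1 | 1 | 0 | 0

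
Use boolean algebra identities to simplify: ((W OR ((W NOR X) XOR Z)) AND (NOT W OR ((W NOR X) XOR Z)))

By distribution ((E OR v) AND (E OR NOT v) = E):
= ((W NOR X) XOR Z)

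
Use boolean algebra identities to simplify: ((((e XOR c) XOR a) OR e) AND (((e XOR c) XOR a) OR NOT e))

By distribution ((E OR v) AND (E OR NOT v) = E):
= ((e XOR c) XOR a)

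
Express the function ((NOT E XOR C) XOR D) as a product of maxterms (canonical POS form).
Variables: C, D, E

ΠM(1, 2, 4, 7) = (C OR D OR NOT E) AND (C OR NOT D OR E) AND (NOT C OR D OR E) AND (NOT C OR NOT D OR NOT E)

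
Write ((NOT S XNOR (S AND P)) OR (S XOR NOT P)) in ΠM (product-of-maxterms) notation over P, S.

ΠM(2) = (NOT P OR S)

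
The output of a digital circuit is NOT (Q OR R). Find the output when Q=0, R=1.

Substituting: NOT (0 OR 1)
= 0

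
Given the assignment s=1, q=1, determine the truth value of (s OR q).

Substituting: (1 OR 1)
= 1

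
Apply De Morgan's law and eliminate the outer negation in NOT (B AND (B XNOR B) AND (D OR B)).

NOT B OR NOT (B XNOR B) OR NOT (D OR B)
De Morgan's: NOT(AND of terms) = OR of negations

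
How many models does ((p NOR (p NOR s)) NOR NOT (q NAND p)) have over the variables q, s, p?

Satisfying assignments: (0,0,0), (0,0,1), (0,1,1), (1,0,0)
Count: 4 out of 8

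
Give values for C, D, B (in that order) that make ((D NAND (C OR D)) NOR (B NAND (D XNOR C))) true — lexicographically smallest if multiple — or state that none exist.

C=1, D=1, B=1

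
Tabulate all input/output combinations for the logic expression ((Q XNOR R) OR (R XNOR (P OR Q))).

P | Q | R | Output
------------------
0 | 0 | 0 | 1
0 | 0 | 1 | 0
0 | 1 | 0 | 0
0 | 1 | 1 | 1
1 | 0 | 0 | 1
1 | 0 | 1 | 1
1 | 1 | 0 | 0
1 | 1 | 1 | 1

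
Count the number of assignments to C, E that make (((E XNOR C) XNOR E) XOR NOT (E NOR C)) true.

Satisfying assignments: (0,1)
Count: 1 out of 4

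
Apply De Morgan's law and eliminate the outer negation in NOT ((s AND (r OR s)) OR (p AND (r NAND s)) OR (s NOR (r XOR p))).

NOT (s AND (r OR s)) AND NOT (p AND (r NAND s)) AND NOT (s NOR (r XOR p))
De Morgan's: NOT(OR of terms) = AND of negations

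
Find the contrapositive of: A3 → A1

Contrapositive: NOT A1 → NOT A3
Note: A statement and its contrapositive are logically equivalent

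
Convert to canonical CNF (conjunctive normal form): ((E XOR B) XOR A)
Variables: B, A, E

(B OR A OR E) AND (B OR NOT A OR NOT E) AND (NOT B OR A OR NOT E) AND (NOT B OR NOT A OR E)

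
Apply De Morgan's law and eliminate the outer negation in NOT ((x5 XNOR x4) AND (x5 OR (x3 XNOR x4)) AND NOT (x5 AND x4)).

NOT (x5 XNOR x4) OR NOT (x5 OR (x3 XNOR x4)) OR (x5 AND x4)
De Morgan's: NOT(AND of terms) = OR of negations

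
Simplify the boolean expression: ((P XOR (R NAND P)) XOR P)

By XOR self-cancellation ((E XOR v) XOR v = E):
= (R NAND P)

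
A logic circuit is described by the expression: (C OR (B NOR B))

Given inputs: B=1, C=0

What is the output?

Substituting: (0 OR (1 NOR 1))
= 0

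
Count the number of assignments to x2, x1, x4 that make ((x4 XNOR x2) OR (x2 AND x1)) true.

Satisfying assignments: (0,0,0), (0,1,0), (1,0,1), (1,1,0), (1,1,1)
Count: 5 out of 8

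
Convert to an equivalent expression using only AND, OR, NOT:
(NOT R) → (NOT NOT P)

R OR (NOT NOT P)
(Implication elimination: A → B = NOT A OR B)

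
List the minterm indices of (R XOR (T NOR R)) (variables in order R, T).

Σm(0, 2, 3) = (NOT R AND NOT T) OR (R AND NOT T) OR (R AND T)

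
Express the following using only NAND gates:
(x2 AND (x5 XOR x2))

((x2 NAND ((x5 NAND (x5 NAND x2)) NAND (x2 NAND (x5 NAND x2)))) NAND (x2 NAND ((x5 NAND (x5 NAND x2)) NAND (x2 NAND (x5 NAND x2)))))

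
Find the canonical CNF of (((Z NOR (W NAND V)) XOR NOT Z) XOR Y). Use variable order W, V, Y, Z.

(W OR V OR Y OR NOT Z) AND (W OR V OR NOT Y OR Z) AND (W OR NOT V OR Y OR NOT Z) AND (W OR NOT V OR NOT Y OR Z) AND (NOT W OR V OR Y OR NOT Z) AND (NOT W OR V OR NOT Y OR Z) AND (NOT W OR NOT V OR Y OR Z) AND (NOT W OR NOT V OR Y OR NOT Z)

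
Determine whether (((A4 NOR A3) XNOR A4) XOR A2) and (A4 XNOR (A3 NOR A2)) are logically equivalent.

No. Counterexample: with A2=0, A4=1, A3=0, Expression 1 = 0 but Expression 2 = 1.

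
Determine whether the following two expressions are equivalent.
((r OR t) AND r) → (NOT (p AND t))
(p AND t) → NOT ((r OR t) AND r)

Yes, Contrapositive is always equivalent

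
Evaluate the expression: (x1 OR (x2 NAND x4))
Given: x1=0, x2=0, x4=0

Substituting: (0 OR (0 NAND 0))
= 1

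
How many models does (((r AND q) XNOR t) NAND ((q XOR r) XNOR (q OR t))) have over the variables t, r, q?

Satisfying assignments: (0,1,0), (0,1,1), (1,0,0), (1,0,1), (1,1,0), (1,1,1)
Count: 6 out of 8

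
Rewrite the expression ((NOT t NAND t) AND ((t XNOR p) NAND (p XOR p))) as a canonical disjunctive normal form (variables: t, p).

(NOT t AND NOT p) OR (NOT t AND p) OR (t AND NOT p) OR (t AND p)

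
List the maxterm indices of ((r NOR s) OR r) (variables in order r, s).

ΠM(1) = (r OR NOT s)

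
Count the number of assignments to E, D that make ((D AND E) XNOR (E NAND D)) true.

No assignment satisfies the expression.
Count: 0 out of 4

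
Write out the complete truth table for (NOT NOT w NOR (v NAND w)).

w | v | Output
--------------
0 | 0 | 0
0 | 1 | 0
1 | 0 | 0
1 | 1 | 0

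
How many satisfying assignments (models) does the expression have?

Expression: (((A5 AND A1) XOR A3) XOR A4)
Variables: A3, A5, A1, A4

Satisfying assignments: (0,0,0,1), (0,0,1,1), (0,1,0,1), (0,1,1,0), (1,0,0,0), (1,0,1,0), (1,1,0,0), (1,1,1,1)
Count: 8 out of 16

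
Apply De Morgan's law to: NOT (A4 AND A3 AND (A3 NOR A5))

NOT A4 OR NOT A3 OR NOT (A3 NOR A5)
De Morgan's: NOT(AND of terms) = OR of negations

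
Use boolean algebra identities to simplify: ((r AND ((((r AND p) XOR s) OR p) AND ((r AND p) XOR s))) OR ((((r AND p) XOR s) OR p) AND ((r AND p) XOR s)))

By absorption (E OR (E AND v) = E) then absorption (E AND (E OR v) = E):
= ((r AND p) XOR s)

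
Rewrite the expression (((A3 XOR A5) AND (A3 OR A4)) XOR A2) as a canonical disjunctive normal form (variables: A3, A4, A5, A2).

(NOT A3 AND NOT A4 AND NOT A5 AND A2) OR (NOT A3 AND NOT A4 AND A5 AND A2) OR (NOT A3 AND A4 AND NOT A5 AND A2) OR (NOT A3 AND A4 AND A5 AND NOT A2) OR (A3 AND NOT A4 AND NOT A5 AND NOT A2) OR (A3 AND NOT A4 AND A5 AND A2) OR (A3 AND A4 AND NOT A5 AND NOT A2) OR (A3 AND A4 AND A5 AND A2)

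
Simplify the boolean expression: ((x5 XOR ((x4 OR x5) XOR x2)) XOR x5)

By XOR self-cancellation ((E XOR v) XOR v = E):
= ((x4 OR x5) XOR x2)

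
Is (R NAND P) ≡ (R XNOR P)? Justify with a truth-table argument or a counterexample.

No. Counterexample: with R=0, P=1, Expression 1 = 1 but Expression 2 = 0.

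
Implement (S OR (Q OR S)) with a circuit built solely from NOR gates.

((S NOR ((Q NOR S) NOR (Q NOR S))) NOR (S NOR ((Q NOR S) NOR (Q NOR S))))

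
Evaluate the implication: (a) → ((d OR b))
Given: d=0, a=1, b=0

Antecedent (a) = 1; consequent ((d OR b)) = 0.
1 → 0 = 0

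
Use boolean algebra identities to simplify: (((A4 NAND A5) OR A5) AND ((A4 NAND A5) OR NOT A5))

By distribution ((E OR v) AND (E OR NOT v) = E):
= (A4 NAND A5)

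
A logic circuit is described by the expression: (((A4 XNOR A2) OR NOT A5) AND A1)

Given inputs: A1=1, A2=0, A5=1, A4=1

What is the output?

Substituting: (((1 XNOR 0) OR NOT 1) AND 1)
= 0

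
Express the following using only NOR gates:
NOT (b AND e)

(((b NOR b) NOR (e NOR e)) NOR ((b NOR b) NOR (e NOR e)))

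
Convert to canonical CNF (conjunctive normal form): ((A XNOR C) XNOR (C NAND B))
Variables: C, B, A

(C OR B OR NOT A) AND (C OR NOT B OR NOT A) AND (NOT C OR B OR A) AND (NOT C OR NOT B OR NOT A)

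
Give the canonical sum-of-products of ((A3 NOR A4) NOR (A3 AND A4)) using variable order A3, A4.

Σm(1, 2) = (NOT A3 AND A4) OR (A3 AND NOT A4)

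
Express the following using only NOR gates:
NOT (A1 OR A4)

(((A1 NOR A4) NOR (A1 NOR A4)) NOR ((A1 NOR A4) NOR (A1 NOR A4)))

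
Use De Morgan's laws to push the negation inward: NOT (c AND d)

NOT c OR NOT d
De Morgan's: NOT(AND of terms) = OR of negations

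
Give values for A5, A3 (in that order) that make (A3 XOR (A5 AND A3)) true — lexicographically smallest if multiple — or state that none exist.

A5=0, A3=1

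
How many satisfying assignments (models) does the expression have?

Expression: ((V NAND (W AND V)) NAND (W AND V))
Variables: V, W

Satisfying assignments: (0,0), (0,1), (1,0), (1,1)
Count: 4 out of 4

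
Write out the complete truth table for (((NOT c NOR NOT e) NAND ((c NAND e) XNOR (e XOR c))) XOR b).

b | e | c | Output
------------------
0 | 0 | 0 | 1
0 | 0 | 1 | 1
0 | 1 | 0 | 1
0 | 1 | 1 | 0
1 | 0 | 0 | 0
1 | 0 | 1 | 0
1 | 1 | 0 | 0
1 | 1 | 1 | 1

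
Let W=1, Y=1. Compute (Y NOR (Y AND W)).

Substituting: (1 NOR (1 AND 1))
= 0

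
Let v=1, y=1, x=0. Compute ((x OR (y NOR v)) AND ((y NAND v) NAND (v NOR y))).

Substituting: ((0 OR (1 NOR 1)) AND ((1 NAND 1) NAND (1 NOR 1)))
= 0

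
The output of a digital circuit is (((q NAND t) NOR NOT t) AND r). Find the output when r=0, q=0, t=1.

Substituting: (((0 NAND 1) NOR NOT 1) AND 0)
= 0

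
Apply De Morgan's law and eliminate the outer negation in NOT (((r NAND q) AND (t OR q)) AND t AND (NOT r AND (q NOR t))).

NOT ((r NAND q) AND (t OR q)) OR NOT t OR NOT (NOT r AND (q NOR t))
De Morgan's: NOT(AND of terms) = OR of negations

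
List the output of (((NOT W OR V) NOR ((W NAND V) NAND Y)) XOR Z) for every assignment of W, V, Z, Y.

W | V | Z | Y | Output
----------------------
0 | 0 | 0 | 0 | 0
0 | 0 | 0 | 1 | 0
0 | 0 | 1 | 0 | 1
0 | 0 | 1 | 1 | 1
0 | 1 | 0 | 0 | 0
0 | 1 | 0 | 1 | 0
0 | 1 | 1 | 0 | 1
0 | 1 | 1 | 1 | 1
1 | 0 | 0 | 0 | 0
1 | 0 | 0 | 1 | 1
1 | 0 | 1 | 0 | 1
1 | 0 | 1 | 1 | 0
1 | 1 | 0 | 0 | 0
1 | 1 | 0 | 1 | 0
1 | 1 | 1 | 0 | 1
1 | 1 | 1 | 1 | 1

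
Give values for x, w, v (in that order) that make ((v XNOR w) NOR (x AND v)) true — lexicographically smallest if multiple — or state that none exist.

x=0, w=0, v=1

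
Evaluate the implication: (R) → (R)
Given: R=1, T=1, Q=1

Antecedent (R) = 1; consequent (R) = 1.
1 → 1 = 1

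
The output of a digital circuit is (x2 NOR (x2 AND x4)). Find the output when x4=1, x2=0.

Substituting: (0 NOR (0 AND 1))
= 1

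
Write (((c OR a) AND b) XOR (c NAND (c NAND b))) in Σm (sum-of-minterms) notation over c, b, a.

Σm(0, 1, 2) = (NOT c AND NOT b AND NOT a) OR (NOT c AND NOT b AND a) OR (NOT c AND b AND NOT a)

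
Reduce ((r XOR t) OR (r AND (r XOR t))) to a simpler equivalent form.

By absorption (E OR (E AND v) = E):
= (r XOR t)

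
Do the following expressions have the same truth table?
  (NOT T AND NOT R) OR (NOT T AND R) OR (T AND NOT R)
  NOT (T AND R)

Yes, they are equivalent — the two output columns agree on all 4 assignments:
T | R | Expression 1 | Expression 2
-----------------------------------
0 | 0 | 1 | 1
0 | 1 | 1 | 1
1 | 0 | 1 | 1
1 | 1 | 0 | 0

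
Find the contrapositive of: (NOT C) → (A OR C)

Contrapositive: NOT (A OR C) → C
Note: A statement and its contrapositive are logically equivalent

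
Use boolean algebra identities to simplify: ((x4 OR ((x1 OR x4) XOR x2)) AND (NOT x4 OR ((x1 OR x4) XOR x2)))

By distribution ((E OR v) AND (E OR NOT v) = E):
= ((x1 OR x4) XOR x2)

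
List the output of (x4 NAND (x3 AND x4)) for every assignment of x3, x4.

x3 | x4 | Output
----------------
0 | 0 | 1
0 | 1 | 1
1 | 0 | 1
1 | 1 | 0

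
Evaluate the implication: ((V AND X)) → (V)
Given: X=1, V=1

Antecedent ((V AND X)) = 1; consequent (V) = 1.
1 → 1 = 1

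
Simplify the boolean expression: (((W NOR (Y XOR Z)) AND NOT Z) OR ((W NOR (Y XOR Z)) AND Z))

By distribution ((E AND v) OR (E AND NOT v) = E):
= (W NOR (Y XOR Z))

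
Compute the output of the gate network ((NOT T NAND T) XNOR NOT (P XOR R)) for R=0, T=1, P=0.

Substituting: ((NOT 1 NAND 1) XNOR NOT (0 XOR 0))
= 1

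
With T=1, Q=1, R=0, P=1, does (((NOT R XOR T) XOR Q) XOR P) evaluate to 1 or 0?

Substituting: (((NOT 0 XOR 1) XOR 1) XOR 1)
= 0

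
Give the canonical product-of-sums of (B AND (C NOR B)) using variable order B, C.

ΠM(0, 1, 2, 3) = (B OR C) AND (B OR NOT C) AND (NOT B OR C) AND (NOT B OR NOT C)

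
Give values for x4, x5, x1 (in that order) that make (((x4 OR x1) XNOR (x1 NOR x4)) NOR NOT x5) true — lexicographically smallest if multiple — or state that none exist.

x4=0, x5=1, x1=0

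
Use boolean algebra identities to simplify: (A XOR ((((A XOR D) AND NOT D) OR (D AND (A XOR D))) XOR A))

By XOR self-cancellation ((E XOR v) XOR v = E) then distribution ((E AND v) OR (E AND NOT v) = E):
= (A XOR D)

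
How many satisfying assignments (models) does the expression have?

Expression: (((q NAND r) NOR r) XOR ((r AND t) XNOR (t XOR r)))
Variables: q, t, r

Satisfying assignments: (0,0,0), (1,0,0)
Count: 2 out of 8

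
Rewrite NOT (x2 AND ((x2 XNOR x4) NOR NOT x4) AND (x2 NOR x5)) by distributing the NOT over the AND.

NOT x2 OR NOT ((x2 XNOR x4) NOR NOT x4) OR NOT (x2 NOR x5)
De Morgan's: NOT(AND of terms) = OR of negations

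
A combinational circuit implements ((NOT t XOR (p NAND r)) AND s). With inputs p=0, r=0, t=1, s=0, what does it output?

Substituting: ((NOT 1 XOR (0 NAND 0)) AND 0)
= 0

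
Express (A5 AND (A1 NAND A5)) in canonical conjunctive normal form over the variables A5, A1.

(A5 OR A1) AND (A5 OR NOT A1) AND (NOT A5 OR NOT A1)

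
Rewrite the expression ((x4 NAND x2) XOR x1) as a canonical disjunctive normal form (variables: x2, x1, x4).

(NOT x2 AND NOT x1 AND NOT x4) OR (NOT x2 AND NOT x1 AND x4) OR (x2 AND NOT x1 AND NOT x4) OR (x2 AND x1 AND x4)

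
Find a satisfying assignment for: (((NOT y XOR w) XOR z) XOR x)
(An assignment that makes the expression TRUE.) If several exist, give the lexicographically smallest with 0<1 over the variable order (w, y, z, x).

w=0, y=0, z=0, x=0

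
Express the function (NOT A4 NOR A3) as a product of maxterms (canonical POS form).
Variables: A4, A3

ΠM(0, 1, 3) = (A4 OR A3) AND (A4 OR NOT A3) AND (NOT A4 OR NOT A3)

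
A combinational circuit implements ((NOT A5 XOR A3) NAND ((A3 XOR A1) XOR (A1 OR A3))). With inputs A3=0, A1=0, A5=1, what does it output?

Substituting: ((NOT 1 XOR 0) NAND ((0 XOR 0) XOR (0 OR 0)))
= 1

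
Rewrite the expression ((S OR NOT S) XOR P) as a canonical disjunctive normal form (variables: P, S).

(NOT P AND NOT S) OR (NOT P AND S)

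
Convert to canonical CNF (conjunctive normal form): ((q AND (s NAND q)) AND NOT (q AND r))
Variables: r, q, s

(r OR q OR s) AND (r OR q OR NOT s) AND (r OR NOT q OR NOT s) AND (NOT r OR q OR s) AND (NOT r OR q OR NOT s) AND (NOT r OR NOT q OR s) AND (NOT r OR NOT q OR NOT s)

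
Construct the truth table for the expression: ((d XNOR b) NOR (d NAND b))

d | b | Output
--------------
0 | 0 | 0
0 | 1 | 0
1 | 0 | 0
1 | 1 | 0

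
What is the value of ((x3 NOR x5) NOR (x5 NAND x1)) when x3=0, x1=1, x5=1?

Substituting: ((0 NOR 1) NOR (1 NAND 1))
= 1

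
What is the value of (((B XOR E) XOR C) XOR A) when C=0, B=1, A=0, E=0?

Substituting: (((1 XOR 0) XOR 0) XOR 0)
= 1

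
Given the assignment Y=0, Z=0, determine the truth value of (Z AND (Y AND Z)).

Substituting: (0 AND (0 AND 0))
= 0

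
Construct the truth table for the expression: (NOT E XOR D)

E | D | Output
--------------
0 | 0 | 1
0 | 1 | 0
1 | 0 | 0
1 | 1 | 1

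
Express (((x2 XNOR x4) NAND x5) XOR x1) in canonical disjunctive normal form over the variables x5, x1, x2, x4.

(NOT x5 AND NOT x1 AND NOT x2 AND NOT x4) OR (NOT x5 AND NOT x1 AND NOT x2 AND x4) OR (NOT x5 AND NOT x1 AND x2 AND NOT x4) OR (NOT x5 AND NOT x1 AND x2 AND x4) OR (x5 AND NOT x1 AND NOT x2 AND x4) OR (x5 AND NOT x1 AND x2 AND NOT x4) OR (x5 AND x1 AND NOT x2 AND NOT x4) OR (x5 AND x1 AND x2 AND x4)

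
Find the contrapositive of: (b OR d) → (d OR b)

Contrapositive: NOT (d OR b) → NOT (b OR d)
Note: A statement and its contrapositive are logically equivalent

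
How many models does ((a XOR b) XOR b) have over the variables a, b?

Satisfying assignments: (1,0), (1,1)
Count: 2 out of 4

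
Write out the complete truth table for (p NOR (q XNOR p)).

p | q | Output
--------------
0 | 0 | 0
0 | 1 | 1
1 | 0 | 0
1 | 1 | 0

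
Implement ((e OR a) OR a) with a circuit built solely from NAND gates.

((((e NAND e) NAND (a NAND a)) NAND ((e NAND e) NAND (a NAND a))) NAND (a NAND a))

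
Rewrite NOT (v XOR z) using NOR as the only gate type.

(((((v NOR z) NOR (v NOR z)) NOR ((v NOR z) NOR (v NOR z))) NOR ((((v NOR v) NOR (z NOR z)) NOR ((v NOR v) NOR (z NOR z))) NOR (((v NOR v) NOR (z NOR z)) NOR ((v NOR v) NOR (z NOR z))))) NOR ((((v NOR z) NOR (v NOR z)) NOR ((v NOR z) NOR (v NOR z))) NOR ((((v NOR v) NOR (z NOR z)) NOR ((v NOR v) NOR (z NOR z))) NOR (((v NOR v) NOR (z NOR z)) NOR ((v NOR v) NOR (z NOR z))))))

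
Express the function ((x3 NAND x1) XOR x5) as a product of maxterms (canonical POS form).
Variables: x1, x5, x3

ΠM(2, 3, 5, 6) = (x1 OR NOT x5 OR x3) AND (x1 OR NOT x5 OR NOT x3) AND (NOT x1 OR x5 OR NOT x3) AND (NOT x1 OR NOT x5 OR x3)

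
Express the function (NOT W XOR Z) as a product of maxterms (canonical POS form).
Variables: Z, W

ΠM(1, 2) = (Z OR NOT W) AND (NOT Z OR W)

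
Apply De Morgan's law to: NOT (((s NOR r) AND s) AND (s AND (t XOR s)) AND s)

NOT ((s NOR r) AND s) OR NOT (s AND (t XOR s)) OR NOT s
De Morgan's: NOT(AND of terms) = OR of negations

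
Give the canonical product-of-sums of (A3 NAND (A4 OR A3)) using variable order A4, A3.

ΠM(1, 3) = (A4 OR NOT A3) AND (NOT A4 OR NOT A3)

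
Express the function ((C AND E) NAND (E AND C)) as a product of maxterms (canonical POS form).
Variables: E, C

ΠM(3) = (NOT E OR NOT C)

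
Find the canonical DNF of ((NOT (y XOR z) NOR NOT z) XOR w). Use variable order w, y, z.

(NOT w AND NOT y AND z) OR (w AND NOT y AND NOT z) OR (w AND y AND NOT z) OR (w AND y AND z)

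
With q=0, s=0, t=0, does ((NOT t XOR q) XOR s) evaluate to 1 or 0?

Substituting: ((NOT 0 XOR 0) XOR 0)
= 1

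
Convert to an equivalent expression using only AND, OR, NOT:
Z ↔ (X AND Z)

(Z AND (X AND Z)) OR (NOT Z AND NOT (X AND Z))
(Biconditional = both true or both false)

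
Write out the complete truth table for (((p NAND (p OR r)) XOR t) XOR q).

t | r | p | q | Output
----------------------
0 | 0 | 0 | 0 | 1
0 | 0 | 0 | 1 | 0
0 | 0 | 1 | 0 | 0
0 | 0 | 1 | 1 | 1
0 | 1 | 0 | 0 | 1
0 | 1 | 0 | 1 | 0
0 | 1 | 1 | 0 | 0
0 | 1 | 1 | 1 | 1
1 | 0 | 0 | 0 | 0
1 | 0 | 0 | 1 | 1
1 | 0 | 1 | 0 | 1
1 | 0 | 1 | 1 | 0
1 | 1 | 0 | 0 | 0
1 | 1 | 0 | 1 | 1
1 | 1 | 1 | 0 | 1
1 | 1 | 1 | 1 | 0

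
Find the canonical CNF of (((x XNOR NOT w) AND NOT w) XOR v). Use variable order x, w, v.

(x OR w OR v) AND (x OR NOT w OR v) AND (NOT x OR w OR NOT v) AND (NOT x OR NOT w OR v)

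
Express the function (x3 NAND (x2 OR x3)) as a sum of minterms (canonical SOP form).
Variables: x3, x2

Σm(0, 1) = (NOT x3 AND NOT x2) OR (NOT x3 AND x2)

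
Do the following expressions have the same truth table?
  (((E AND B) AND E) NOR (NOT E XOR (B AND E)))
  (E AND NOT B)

Yes, they are equivalent — the two output columns agree on all 4 assignments:
E | B | Expression 1 | Expression 2
-----------------------------------
0 | 0 | 0 | 0
0 | 1 | 0 | 0
1 | 0 | 1 | 1
1 | 1 | 0 | 0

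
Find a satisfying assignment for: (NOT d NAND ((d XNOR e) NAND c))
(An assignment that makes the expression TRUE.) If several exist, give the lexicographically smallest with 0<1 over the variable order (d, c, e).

d=0, c=1, e=0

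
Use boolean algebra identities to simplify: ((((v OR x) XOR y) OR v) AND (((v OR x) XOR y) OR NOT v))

By distribution ((E OR v) AND (E OR NOT v) = E):
= ((v OR x) XOR y)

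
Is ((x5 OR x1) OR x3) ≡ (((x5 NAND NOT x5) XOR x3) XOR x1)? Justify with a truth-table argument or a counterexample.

No. Counterexample: with x3=0, x5=0, x1=0, Expression 1 = 0 but Expression 2 = 1.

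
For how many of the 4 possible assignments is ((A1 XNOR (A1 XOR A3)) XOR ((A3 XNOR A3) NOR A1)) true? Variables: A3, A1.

Satisfying assignments: (0,0), (0,1)
Count: 2 out of 4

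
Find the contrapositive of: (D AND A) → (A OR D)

Contrapositive: NOT (A OR D) → NOT (D AND A)
Note: A statement and its contrapositive are logically equivalent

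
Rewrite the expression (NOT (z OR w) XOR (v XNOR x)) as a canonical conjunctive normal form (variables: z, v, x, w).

(z OR v OR x OR w) AND (z OR v OR NOT x OR NOT w) AND (z OR NOT v OR x OR NOT w) AND (z OR NOT v OR NOT x OR w) AND (NOT z OR v OR NOT x OR w) AND (NOT z OR v OR NOT x OR NOT w) AND (NOT z OR NOT v OR x OR w) AND (NOT z OR NOT v OR x OR NOT w)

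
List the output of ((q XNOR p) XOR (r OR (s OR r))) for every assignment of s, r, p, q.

s | r | p | q | Output
----------------------
0 | 0 | 0 | 0 | 1
0 | 0 | 0 | 1 | 0
0 | 0 | 1 | 0 | 0
0 | 0 | 1 | 1 | 1
0 | 1 | 0 | 0 | 0
0 | 1 | 0 | 1 | 1
0 | 1 | 1 | 0 | 1
0 | 1 | 1 | 1 | 0
1 | 0 | 0 | 0 | 0
1 | 0 | 0 | 1 | 1
1 | 0 | 1 | 0 | 1
1 | 0 | 1 | 1 | 0
1 | 1 | 0 | 0 | 0
1 | 1 | 0 | 1 | 1
1 | 1 | 1 | 0 | 1
1 | 1 | 1 | 1 | 0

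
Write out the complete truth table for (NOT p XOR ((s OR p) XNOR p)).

s | p | Output
--------------
0 | 0 | 0
0 | 1 | 1
1 | 0 | 1
1 | 1 | 1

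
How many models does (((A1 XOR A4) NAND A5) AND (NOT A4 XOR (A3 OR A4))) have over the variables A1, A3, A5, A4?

Satisfying assignments: (0,0,0,0), (0,0,0,1), (0,0,1,0), (0,1,0,1), (1,0,0,0), (1,0,0,1), (1,0,1,1), (1,1,0,1), (1,1,1,1)
Count: 9 out of 16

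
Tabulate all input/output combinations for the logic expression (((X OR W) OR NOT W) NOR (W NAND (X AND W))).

X | W | Output
--------------
0 | 0 | 0
0 | 1 | 0
1 | 0 | 0
1 | 1 | 0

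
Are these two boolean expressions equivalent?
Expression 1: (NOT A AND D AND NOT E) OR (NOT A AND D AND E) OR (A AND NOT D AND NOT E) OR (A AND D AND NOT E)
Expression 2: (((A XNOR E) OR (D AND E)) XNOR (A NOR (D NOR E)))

Yes, they are equivalent — the two output columns agree on all 8 assignments:
A | D | E | Expression 1 | Expression 2
---------------------------------------
0 | 0 | 0 | 0 | 0
0 | 0 | 1 | 0 | 0
0 | 1 | 0 | 1 | 1
0 | 1 | 1 | 1 | 1
1 | 0 | 0 | 1 | 1
1 | 0 | 1 | 0 | 0
1 | 1 | 0 | 1 | 1
1 | 1 | 1 | 0 | 0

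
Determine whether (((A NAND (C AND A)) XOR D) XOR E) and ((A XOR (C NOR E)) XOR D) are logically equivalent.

No. Counterexample: with D=0, C=0, A=1, E=0, Expression 1 = 1 but Expression 2 = 0.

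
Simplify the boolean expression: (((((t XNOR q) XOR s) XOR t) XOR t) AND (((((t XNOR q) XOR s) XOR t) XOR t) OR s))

By absorption (E AND (E OR v) = E) then XOR self-cancellation ((E XOR v) XOR v = E):
= ((t XNOR q) XOR s)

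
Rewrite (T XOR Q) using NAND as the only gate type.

((T NAND (T NAND Q)) NAND (Q NAND (T NAND Q)))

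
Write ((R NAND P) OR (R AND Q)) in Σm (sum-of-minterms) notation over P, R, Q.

Σm(0, 1, 2, 3, 4, 5, 7) = (NOT P AND NOT R AND NOT Q) OR (NOT P AND NOT R AND Q) OR (NOT P AND R AND NOT Q) OR (NOT P AND R AND Q) OR (P AND NOT R AND NOT Q) OR (P AND NOT R AND Q) OR (P AND R AND Q)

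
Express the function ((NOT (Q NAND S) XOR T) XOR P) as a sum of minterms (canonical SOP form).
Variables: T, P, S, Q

Σm(3, 4, 5, 6, 8, 9, 10, 15) = (NOT T AND NOT P AND S AND Q) OR (NOT T AND P AND NOT S AND NOT Q) OR (NOT T AND P AND NOT S AND Q) OR (NOT T AND P AND S AND NOT Q) OR (T AND NOT P AND NOT S AND NOT Q) OR (T AND NOT P AND NOT S AND Q) OR (T AND NOT P AND S AND NOT Q) OR (T AND P AND S AND Q)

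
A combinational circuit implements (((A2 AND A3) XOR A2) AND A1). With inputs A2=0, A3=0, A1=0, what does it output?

Substituting: (((0 AND 0) XOR 0) AND 0)
= 0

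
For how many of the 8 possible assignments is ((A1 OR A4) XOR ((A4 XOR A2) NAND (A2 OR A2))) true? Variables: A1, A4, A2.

Satisfying assignments: (0,0,0), (1,0,1)
Count: 2 out of 8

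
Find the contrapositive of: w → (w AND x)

Contrapositive: NOT (w AND x) → NOT w
Note: A statement and its contrapositive are logically equivalent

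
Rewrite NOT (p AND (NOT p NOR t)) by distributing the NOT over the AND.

NOT p OR NOT (NOT p NOR t)
De Morgan's: NOT(AND of terms) = OR of negations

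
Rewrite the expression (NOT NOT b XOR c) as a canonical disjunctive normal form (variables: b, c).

(NOT b AND c) OR (b AND NOT c)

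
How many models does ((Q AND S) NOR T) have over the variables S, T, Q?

Satisfying assignments: (0,0,0), (0,0,1), (1,0,0)
Count: 3 out of 8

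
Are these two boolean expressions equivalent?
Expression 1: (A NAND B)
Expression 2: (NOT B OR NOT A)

Yes, they are equivalent — the two output columns agree on all 4 assignments:
B | A | Expression 1 | Expression 2
-----------------------------------
0 | 0 | 1 | 1
0 | 1 | 1 | 1
1 | 0 | 1 | 1
1 | 1 | 0 | 0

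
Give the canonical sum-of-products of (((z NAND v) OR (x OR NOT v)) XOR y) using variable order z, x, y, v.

Σm(0, 1, 4, 5, 8, 11, 12, 13) = (NOT z AND NOT x AND NOT y AND NOT v) OR (NOT z AND NOT x AND NOT y AND v) OR (NOT z AND x AND NOT y AND NOT v) OR (NOT z AND x AND NOT y AND v) OR (z AND NOT x AND NOT y AND NOT v) OR (z AND NOT x AND y AND v) OR (z AND x AND NOT y AND NOT v) OR (z AND x AND NOT y AND v)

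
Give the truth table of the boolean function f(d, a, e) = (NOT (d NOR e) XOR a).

d | a | e | Output
------------------
0 | 0 | 0 | 0
0 | 0 | 1 | 1
0 | 1 | 0 | 1
0 | 1 | 1 | 0
1 | 0 | 0 | 1
1 | 0 | 1 | 1
1 | 1 | 0 | 0
1 | 1 | 1 | 0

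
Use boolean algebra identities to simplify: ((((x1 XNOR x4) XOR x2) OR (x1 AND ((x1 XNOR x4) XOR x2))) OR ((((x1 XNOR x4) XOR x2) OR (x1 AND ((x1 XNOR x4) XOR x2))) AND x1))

By absorption (E OR (E AND v) = E) then absorption (E OR (E AND v) = E):
= ((x1 XNOR x4) XOR x2)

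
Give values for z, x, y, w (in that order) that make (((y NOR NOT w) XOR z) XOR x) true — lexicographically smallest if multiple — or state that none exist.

z=0, x=0, y=0, w=1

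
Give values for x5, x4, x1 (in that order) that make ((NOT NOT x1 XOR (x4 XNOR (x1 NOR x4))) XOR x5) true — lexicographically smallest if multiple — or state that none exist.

x5=0, x4=1, x1=1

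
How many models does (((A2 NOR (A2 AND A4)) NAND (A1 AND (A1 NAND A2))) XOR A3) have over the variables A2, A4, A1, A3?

Satisfying assignments: (0,0,0,0), (0,0,1,1), (0,1,0,0), (0,1,1,1), (1,0,0,0), (1,0,1,0), (1,1,0,0), (1,1,1,0)
Count: 8 out of 16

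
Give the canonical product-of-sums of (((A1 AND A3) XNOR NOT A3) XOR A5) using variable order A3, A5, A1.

ΠM(0, 1, 5, 6) = (A3 OR A5 OR A1) AND (A3 OR A5 OR NOT A1) AND (NOT A3 OR A5 OR NOT A1) AND (NOT A3 OR NOT A5 OR A1)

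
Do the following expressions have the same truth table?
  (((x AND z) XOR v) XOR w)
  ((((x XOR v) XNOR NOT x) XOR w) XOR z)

No. Counterexample: with v=0, w=0, z=1, x=0, Expression 1 = 0 but Expression 2 = 1.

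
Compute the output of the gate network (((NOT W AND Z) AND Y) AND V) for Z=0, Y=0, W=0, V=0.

Substituting: (((NOT 0 AND 0) AND 0) AND 0)
= 0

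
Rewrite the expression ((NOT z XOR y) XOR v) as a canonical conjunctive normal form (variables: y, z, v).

(y OR z OR NOT v) AND (y OR NOT z OR v) AND (NOT y OR z OR v) AND (NOT y OR NOT z OR NOT v)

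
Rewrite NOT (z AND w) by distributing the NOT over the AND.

NOT z OR NOT w
De Morgan's: NOT(AND of terms) = OR of negations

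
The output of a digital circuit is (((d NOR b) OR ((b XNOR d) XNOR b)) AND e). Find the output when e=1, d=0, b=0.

Substituting: (((0 NOR 0) OR ((0 XNOR 0) XNOR 0)) AND 1)
= 1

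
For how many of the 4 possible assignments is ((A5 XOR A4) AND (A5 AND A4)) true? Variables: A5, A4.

No assignment satisfies the expression.
Count: 0 out of 4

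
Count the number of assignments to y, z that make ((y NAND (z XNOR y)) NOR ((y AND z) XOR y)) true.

Satisfying assignments: (1,1)
Count: 1 out of 4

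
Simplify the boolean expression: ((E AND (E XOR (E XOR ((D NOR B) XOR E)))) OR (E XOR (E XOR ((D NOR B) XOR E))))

By absorption (E OR (E AND v) = E) then XOR self-cancellation ((E XOR v) XOR v = E):
= ((D NOR B) XOR E)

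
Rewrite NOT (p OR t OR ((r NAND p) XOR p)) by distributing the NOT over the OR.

NOT p AND NOT t AND NOT ((r NAND p) XOR p)
De Morgan's: NOT(OR of terms) = AND of negations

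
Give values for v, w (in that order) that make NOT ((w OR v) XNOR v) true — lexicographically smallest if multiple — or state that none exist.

v=0, w=1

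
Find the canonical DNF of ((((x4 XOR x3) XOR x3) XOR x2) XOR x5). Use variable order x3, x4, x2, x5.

(NOT x3 AND NOT x4 AND NOT x2 AND x5) OR (NOT x3 AND NOT x4 AND x2 AND NOT x5) OR (NOT x3 AND x4 AND NOT x2 AND NOT x5) OR (NOT x3 AND x4 AND x2 AND x5) OR (x3 AND NOT x4 AND NOT x2 AND x5) OR (x3 AND NOT x4 AND x2 AND NOT x5) OR (x3 AND x4 AND NOT x2 AND NOT x5) OR (x3 AND x4 AND x2 AND x5)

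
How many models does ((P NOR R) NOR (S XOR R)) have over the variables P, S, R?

Satisfying assignments: (0,1,1), (1,0,0), (1,1,1)
Count: 3 out of 8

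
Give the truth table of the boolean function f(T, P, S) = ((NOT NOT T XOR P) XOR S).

T | P | S | Output
------------------
0 | 0 | 0 | 0
0 | 0 | 1 | 1
0 | 1 | 0 | 1
0 | 1 | 1 | 0
1 | 0 | 0 | 1
1 | 0 | 1 | 0
1 | 1 | 0 | 0
1 | 1 | 1 | 1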